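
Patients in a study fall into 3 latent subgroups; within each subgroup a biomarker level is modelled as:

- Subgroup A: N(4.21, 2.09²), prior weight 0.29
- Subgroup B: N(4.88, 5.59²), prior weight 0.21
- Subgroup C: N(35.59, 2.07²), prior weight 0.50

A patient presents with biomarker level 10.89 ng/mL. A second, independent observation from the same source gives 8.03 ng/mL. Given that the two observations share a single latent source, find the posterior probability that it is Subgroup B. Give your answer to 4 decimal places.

0.9770

Posterior ∝ prior × likelihood, so P(k | x) ∝ w_k f_k(x); normalise over all components.
Since both observations come from the same component, the likelihood for component k is f_k(x₁)·f_k(x₂).
  p_A = [(1/(2.09·√(2π)))·exp(−(10.89−4.21)²/(2·2.09²)) = 0.190881·exp(-5.10776) = 0.00115476] × [0.0359208] = 4.14799e-05
  p_B = [(1/(5.59·√(2π)))·exp(−(10.89−4.88)²/(2·5.59²)) = 0.071367·exp(-0.57796) = 0.0400401] × [0.0608899] = 0.00243804
  p_C = [(1/(2.07·√(2π)))·exp(−(10.89−35.59)²/(2·2.07²)) = 0.192726·exp(-71.19069) = 2.32924e-32] × [6.20583e-40] = 1.44549e-71
Unnormalised posteriors:
  w_A·p_A = 0.29 × 4.14799e-05 = 1.20292e-05
  w_B·p_B = 0.21 × 0.00243804 = 0.000511988
  w_C·p_C = 0.50 × 1.44549e-71 = 7.22745e-72
Evidence: 1.20292e-05 + 0.000511988 + 7.22745e-72 = 0.000524017
P(Subgroup B | x₁,x₂) = 0.000511988 / 0.000524017 ≈ 0.9770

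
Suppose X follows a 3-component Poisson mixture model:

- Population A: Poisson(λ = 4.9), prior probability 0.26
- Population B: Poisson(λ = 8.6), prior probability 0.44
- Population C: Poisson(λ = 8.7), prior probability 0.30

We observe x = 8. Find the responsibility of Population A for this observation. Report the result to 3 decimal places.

P(component k | x) = π_k·f_k(x) / marginal(x), where marginal(x) = Σ_j π_j·f_j(x).
Poisson probabilities:
  L_A = e^(−4.9)·4.9^8/8! = 0.0613769
  L_B = e^(−8.6)·8.6^8/8! = 0.136626
  L_C = e^(−8.7)·8.7^8/8! = 0.135604
Prior × likelihood for each component:
  π_A·L_A = 0.26 × 0.0613769 = 0.015958
  π_B·L_B = 0.44 × 0.136626 = 0.0601156
  π_C·L_C = 0.30 × 0.135604 = 0.0406811
Normaliser: 0.015958 + 0.0601156 + 0.0406811 = 0.116755
P(Population A | data) ≈ 0.137

0.137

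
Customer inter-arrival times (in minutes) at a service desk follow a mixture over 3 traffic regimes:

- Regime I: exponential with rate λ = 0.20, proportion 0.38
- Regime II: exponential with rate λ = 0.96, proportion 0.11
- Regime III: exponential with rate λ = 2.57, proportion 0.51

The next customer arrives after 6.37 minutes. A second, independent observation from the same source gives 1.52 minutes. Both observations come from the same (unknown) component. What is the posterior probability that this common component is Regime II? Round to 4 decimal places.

Apply Bayes' rule: the posterior for each component is proportional to its prior times its likelihood at x.
Since both observations come from the same component, the likelihood for component k is f_k(x₁)·f_k(x₂).
  f_I = [0.20·e^(−0.20·6.37) = 0.20·e^(−1.2740) = 0.0559421] × [0.147572] = 0.0082555
  f_II = [0.96·e^(−0.96·6.37) = 0.96·e^(−6.1152) = 0.00212067] × [0.223125] = 0.000473176
  f_III = [2.57·e^(−2.57·6.37) = 2.57·e^(−16.3709) = 1.99591e-07] × [0.0516898] = 1.03168e-08
Prior × likelihood for each component:
  π_I·f_I = 0.38 × 0.0082555 = 0.00313709
  π_II·f_II = 0.11 × 0.000473176 = 5.20493e-05
  π_III·f_III = 0.51 × 1.03168e-08 = 5.26159e-09
Marginal: 0.00313709 + 5.20493e-05 + 5.26159e-09 = 0.00318914
P(Regime II | x) ≈ 0.0163

0.0163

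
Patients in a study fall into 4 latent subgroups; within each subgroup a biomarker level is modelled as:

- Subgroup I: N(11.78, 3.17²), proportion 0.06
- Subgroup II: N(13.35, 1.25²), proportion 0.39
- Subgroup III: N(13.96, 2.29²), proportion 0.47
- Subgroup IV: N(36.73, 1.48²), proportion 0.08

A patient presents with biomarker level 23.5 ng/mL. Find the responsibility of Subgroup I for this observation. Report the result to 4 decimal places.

0.3681

P(component k | x) = π_k·f_k(x) / marginal(x), where marginal(x) = Σ_j π_j·f_j(x).
Normal densities:
  p_I = (1/(3.17·√(2π)))·exp(−(23.5−11.78)²/(2·3.17²)) = 0.125849·exp(-6.83450) = 0.000135415
  p_II = (1/(1.25·√(2π)))·exp(−(23.5−13.35)²/(2·1.25²)) = 0.319154·exp(-32.96720) = 1.53648e-15
  p_III = (1/(2.29·√(2π)))·exp(−(23.5−13.96)²/(2·2.29²)) = 0.174211·exp(-8.67752) = 2.96807e-05
  p_IV = (1/(1.48·√(2π)))·exp(−(23.5−36.73)²/(2·1.48²)) = 0.269556·exp(-39.95455) = 1.19841e-18
Multiply by the mixture weights:
  π_I·p_I = 0.06 × 0.000135415 = 8.12488e-06
  π_II·p_II = 0.39 × 1.53648e-15 = 5.99227e-16
  π_III·p_III = 0.47 × 2.96807e-05 = 1.39499e-05
  π_IV·p_IV = 0.08 × 1.19841e-18 = 9.58732e-20
Evidence: 8.12488e-06 + 5.99227e-16 + 1.39499e-05 + 9.58732e-20 = 2.20748e-05
P(Subgroup I | 23.5 ng/mL) = 8.12488e-06 / 2.20748e-05 ≈ 0.3681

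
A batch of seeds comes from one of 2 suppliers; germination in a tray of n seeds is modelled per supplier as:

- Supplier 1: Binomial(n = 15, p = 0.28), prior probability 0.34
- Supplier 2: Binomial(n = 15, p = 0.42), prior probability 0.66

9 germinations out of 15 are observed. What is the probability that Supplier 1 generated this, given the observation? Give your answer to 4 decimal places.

By Bayes' theorem, P(k | x) = π_k f_k(x) / Σ_j π_j f_j(x).
Binomial probabilities:
  f_1 = C(15,9)·0.28^9·0.72^6 = 5005·1.05785e-05·0.139314 = 0.00737601
  f_2 = C(15,9)·0.42^9·0.58^6 = 5005·0.000406671·0.0380687 = 0.0774846
Weight by the priors:
  π_1·f_1 = 0.34 × 0.00737601 = 0.00250784
  π_2·f_2 = 0.66 × 0.0774846 = 0.0511399
Marginal: 0.00250784 + 0.0511399 = 0.0536477
Responsibility of Supplier 1: 0.00250784 / 0.0536477 ≈ 0.0467

0.0467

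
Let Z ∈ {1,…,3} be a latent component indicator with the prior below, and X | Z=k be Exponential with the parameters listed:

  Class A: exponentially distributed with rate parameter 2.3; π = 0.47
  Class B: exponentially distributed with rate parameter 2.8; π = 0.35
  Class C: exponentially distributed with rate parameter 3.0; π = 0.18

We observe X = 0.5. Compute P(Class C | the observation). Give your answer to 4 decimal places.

0.1710

Posterior ∝ prior × likelihood, so P(k | x) ∝ π_k f_k(x); normalise over all components.
Exponential densities:
  f_A = 2.3·e^(−2.3·0.5) = 2.3·e^(−1.1500) = 0.728265
  f_B = 2.8·e^(−2.8·0.5) = 2.8·e^(−1.4000) = 0.690471
  f_C = 3.0·e^(−3.0·0.5) = 3.0·e^(−1.5000) = 0.66939
Unnormalised posteriors:
  π_A·f_A = 0.47 × 0.728265 = 0.342284
  π_B·f_B = 0.35 × 0.690471 = 0.241665
  π_C·f_C = 0.18 × 0.66939 = 0.12049
Evidence: 0.342284 + 0.241665 + 0.12049 = 0.70444
P(Class C | data) ≈ 0.1710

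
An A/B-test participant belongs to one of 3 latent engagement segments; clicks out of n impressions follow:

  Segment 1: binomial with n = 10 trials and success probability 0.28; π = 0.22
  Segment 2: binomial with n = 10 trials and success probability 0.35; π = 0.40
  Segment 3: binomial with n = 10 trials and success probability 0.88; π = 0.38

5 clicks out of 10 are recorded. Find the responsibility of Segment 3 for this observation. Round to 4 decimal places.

0.0155

P(component k | x) = π_k·f_k(x) / marginal(x), where marginal(x) = Σ_j π_j·f_j(x).
Evaluate each component's likelihood at the observed value:
  f_1 = C(10,5)·0.28^5·0.72^5 = 252·0.00172104·0.193492 = 0.0839176
  f_2 = C(10,5)·0.35^5·0.65^5 = 252·0.00525219·0.116029 = 0.15357
  f_3 = C(10,5)·0.88^5·0.12^5 = 252·0.527732·2.48832e-05 = 0.00330918
Unnormalised posteriors:
  π_1·f_1 = 0.22 × 0.0839176 = 0.0184619
  π_2·f_2 = 0.40 × 0.15357 = 0.0614282
  π_3·f_3 = 0.38 × 0.00330918 = 0.00125749
Sum: 0.0184619 + 0.0614282 + 0.00125749 = 0.0811475
Responsibility of Segment 3: 0.00125749 / 0.0811475 ≈ 0.0155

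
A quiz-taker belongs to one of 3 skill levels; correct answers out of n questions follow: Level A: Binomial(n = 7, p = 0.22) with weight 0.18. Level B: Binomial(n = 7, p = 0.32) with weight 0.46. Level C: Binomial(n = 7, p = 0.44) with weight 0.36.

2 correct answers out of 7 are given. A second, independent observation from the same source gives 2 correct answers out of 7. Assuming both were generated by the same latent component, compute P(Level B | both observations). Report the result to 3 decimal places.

0.573

P(component k | x) = π_k·f_k(x) / marginal(x), where marginal(x) = Σ_j π_j·f_j(x).
Since both observations come from the same component, the likelihood for component k is f_k(x₁)·f_k(x₂).
  L_A = [0.293452] × [0.293452] = 0.0861143
  L_B = [0.312654] × [0.312654] = 0.0977524
  L_C = [0.223906] × [0.223906] = 0.0501337
Unnormalised posteriors:
  π_A·L_A = 0.18 × 0.0861143 = 0.0155006
  π_B·L_B = 0.46 × 0.0977524 = 0.0449661
  π_C·L_C = 0.36 × 0.0501337 = 0.0180481
Evidence: 0.0155006 + 0.0449661 + 0.0180481 = 0.0785148
Responsibility of Level B: 0.0449661 / 0.0785148 ≈ 0.573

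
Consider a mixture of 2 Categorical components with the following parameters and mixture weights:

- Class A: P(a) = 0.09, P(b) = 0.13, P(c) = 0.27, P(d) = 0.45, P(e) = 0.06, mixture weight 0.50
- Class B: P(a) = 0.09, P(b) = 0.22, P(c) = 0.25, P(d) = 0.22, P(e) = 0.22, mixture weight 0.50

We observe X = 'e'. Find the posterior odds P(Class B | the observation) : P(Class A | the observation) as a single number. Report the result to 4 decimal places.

3.6667

The posterior odds equal the prior odds times the likelihood ratio: (P(Z=i)/P(Z=j))·(f_i(x)/f_j(x)).
Evaluate each component's likelihood at the observed value:
  f_A = 0.06
  f_B = 0.22
0.11 / 0.03 ≈ 3.6667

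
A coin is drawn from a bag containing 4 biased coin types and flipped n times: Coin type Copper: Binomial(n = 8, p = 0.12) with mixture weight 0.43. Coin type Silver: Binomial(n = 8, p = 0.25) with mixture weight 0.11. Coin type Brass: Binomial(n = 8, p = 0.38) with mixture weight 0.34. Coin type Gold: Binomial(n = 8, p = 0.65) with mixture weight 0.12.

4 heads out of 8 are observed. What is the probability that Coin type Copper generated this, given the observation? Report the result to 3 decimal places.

0.034

Posterior ∝ prior × likelihood, so P(k | x) ∝ π_k f_k(x); normalise over all components.
Component likelihoods at x = 4 heads out of 8:
  f_Copper = C(8,4)·0.12^4·0.88^4 = 70·0.00020736·0.599695 = 0.0087047
  f_Silver = C(8,4)·0.25^4·0.75^4 = 70·0.00390625·0.316406 = 0.0865173
  f_Brass = C(8,4)·0.38^4·0.62^4 = 70·0.0208514·0.147763 = 0.215675
  f_Gold = C(8,4)·0.65^4·0.35^4 = 70·0.178506·0.0150062 = 0.18751
Multiply by the mixture weights:
  π_Copper·f_Copper = 0.43 × 0.0087047 = 0.00374302
  π_Silver·f_Silver = 0.11 × 0.0865173 = 0.00951691
  π_Brass·f_Brass = 0.34 × 0.215675 = 0.0733294
  π_Gold·f_Gold = 0.12 × 0.18751 = 0.0225012
Evidence: 0.00374302 + 0.00951691 + 0.0733294 + 0.0225012 = 0.10909
P(Coin type Copper | 4 heads out of 8) ≈ 0.034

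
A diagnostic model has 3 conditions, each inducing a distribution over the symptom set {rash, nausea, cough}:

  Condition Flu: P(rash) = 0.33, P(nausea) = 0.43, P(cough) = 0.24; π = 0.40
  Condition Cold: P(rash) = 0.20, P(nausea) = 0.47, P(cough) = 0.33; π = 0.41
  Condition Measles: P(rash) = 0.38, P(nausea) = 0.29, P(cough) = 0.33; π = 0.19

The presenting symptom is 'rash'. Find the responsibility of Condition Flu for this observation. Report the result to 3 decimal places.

By Bayes' theorem, P(k | x) = P(Z=k) f_k(x) / Σ_j P(Z=j) f_j(x).
Component likelihoods at x = 'rash':
  p_Flu = P(rash | comp) = 0.33
  p_Cold = P(rash | comp) = 0.20
  p_Measles = P(rash | comp) = 0.38
Weight by the priors:
  P(Z=Flu)·p_Flu = 0.40 × 0.33 = 0.132
  P(Z=Cold)·p_Cold = 0.41 × 0.2 = 0.082
  P(Z=Measles)·p_Measles = 0.19 × 0.38 = 0.0722
Evidence: 0.132 + 0.082 + 0.0722 = 0.2862
Responsibility of Condition Flu: 0.132 / 0.2862 ≈ 0.461

0.461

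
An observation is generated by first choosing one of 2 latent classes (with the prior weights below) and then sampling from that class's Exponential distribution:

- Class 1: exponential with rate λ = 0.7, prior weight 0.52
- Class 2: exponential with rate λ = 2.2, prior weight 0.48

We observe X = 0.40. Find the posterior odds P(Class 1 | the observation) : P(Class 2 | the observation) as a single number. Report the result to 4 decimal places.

Since P(k|x) ∝ π_k f_k(x), the posterior odds are π_i f_i(x) / (π_j f_j(x)).
Exponential densities:
  p_1 = 0.529049
  p_2 = 0.912522
Posterior odds = (π_1·p_1) / (π_2·p_2) = (0.52·0.529049) / (0.48·0.912522) = 0.275105 / 0.438011 ≈ 0.6281

0.6281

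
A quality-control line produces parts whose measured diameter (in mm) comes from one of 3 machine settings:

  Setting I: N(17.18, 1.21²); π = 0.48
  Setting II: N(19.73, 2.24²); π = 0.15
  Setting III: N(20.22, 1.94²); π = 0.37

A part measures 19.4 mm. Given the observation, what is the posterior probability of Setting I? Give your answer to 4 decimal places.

0.2345

Posterior ∝ prior × likelihood, so P(k | x) ∝ π_k f_k(x); normalise over all components.
Evaluate each component's likelihood at the observed value:
  p_I = (1/(1.21·√(2π)))·exp(−(19.4−17.18)²/(2·1.21²)) = 0.329704·exp(-1.68308) = 0.0612592
  p_II = (1/(2.24·√(2π)))·exp(−(19.4−19.73)²/(2·2.24²)) = 0.178099·exp(-0.01085) = 0.176177
  p_III = (1/(1.94·√(2π)))·exp(−(19.4−20.22)²/(2·1.94²)) = 0.205640·exp(-0.08933) = 0.188067
Multiply by the mixture weights:
  π_I·p_I = 0.48 × 0.0612592 = 0.0294044
  π_II·p_II = 0.15 × 0.176177 = 0.0264265
  π_III·p_III = 0.37 × 0.188067 = 0.0695849
Evidence: 0.0294044 + 0.0264265 + 0.0695849 = 0.125416
P(Setting I | 19.4 mm) = 0.0294044 / 0.125416 ≈ 0.2345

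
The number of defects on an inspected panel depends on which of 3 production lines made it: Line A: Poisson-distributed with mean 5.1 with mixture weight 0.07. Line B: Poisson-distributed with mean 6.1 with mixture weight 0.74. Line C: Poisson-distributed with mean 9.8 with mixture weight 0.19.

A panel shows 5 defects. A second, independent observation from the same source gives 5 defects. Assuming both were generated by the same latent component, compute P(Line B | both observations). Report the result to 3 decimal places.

0.881

Posterior ∝ prior × likelihood, so P(k | x) ∝ w_k f_k(x); normalise over all components.
Since both observations come from the same component, the likelihood for component k is f_k(x₁)·f_k(x₂).
  p_A = [e^(−5.1)·5.1^5/5! = 0.175294] × [0.175294] = 0.0307281
  p_B = [e^(−6.1)·6.1^5/5! = 0.15786] × [0.15786] = 0.0249197
  p_C = [e^(−9.8)·9.8^5/5! = 0.0417699] × [0.0417699] = 0.00174472
Prior × likelihood for each component:
  w_A·p_A = 0.07 × 0.0307281 = 0.00215097
  w_B·p_B = 0.74 × 0.0249197 = 0.0184406
  w_C·p_C = 0.19 × 0.00174472 = 0.000331497
Evidence: 0.00215097 + 0.0184406 + 0.000331497 = 0.0209231
So the posterior for Line B is 0.0184406 / 0.0209231 ≈ 0.881.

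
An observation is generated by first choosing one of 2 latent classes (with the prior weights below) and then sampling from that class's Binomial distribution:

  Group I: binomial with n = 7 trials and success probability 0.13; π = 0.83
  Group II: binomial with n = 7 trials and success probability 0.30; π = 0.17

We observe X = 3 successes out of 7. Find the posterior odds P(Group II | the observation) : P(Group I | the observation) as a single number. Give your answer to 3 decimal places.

Since P(k|x) ∝ π_k f_k(x), the posterior odds are π_i f_i(x) / (π_j f_j(x)).
Component likelihoods at x = 3 successes out of 7:
  p_I = C(7,3)·0.13^3·0.87^4 = 35·0.002197·0.572898 = 0.044053
  p_II = C(7,3)·0.30^3·0.70^4 = 35·0.027·0.2401 = 0.226894
Posterior odds = (π_II·p_II) / (π_I·p_I) = (0.17·0.226894) / (0.83·0.044053) = 0.0385721 / 0.036564 ≈ 1.055

1.055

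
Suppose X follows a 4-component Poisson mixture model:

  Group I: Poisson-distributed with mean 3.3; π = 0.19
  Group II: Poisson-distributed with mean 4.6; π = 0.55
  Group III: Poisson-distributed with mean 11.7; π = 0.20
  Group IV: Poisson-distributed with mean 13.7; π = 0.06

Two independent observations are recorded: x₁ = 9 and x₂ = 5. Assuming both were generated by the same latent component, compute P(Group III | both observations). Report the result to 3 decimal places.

0.101

P(component k | x) = w_k·f_k(x) / marginal(x), where marginal(x) = Σ_j w_j·f_j(x).
Since both observations come from the same component, the likelihood for component k is f_k(x₁)·f_k(x₂).
  p_I = [e^(−3.3)·3.3^9/9! = 0.00471727] × [0.120286] = 0.000567423
  p_II = [e^(−4.6)·4.6^9/9! = 0.0255448] × [0.172526] = 0.00440713
  p_III = [e^(−11.7)·11.7^9/9! = 0.0938997] × [0.0151531] = 0.00142288
  p_IV = [e^(−13.7)·13.7^9/9! = 0.0525881] × [0.00451427] = 0.000237397
Weight by the priors:
  w_I·p_I = 0.19 × 0.000567423 = 0.00010781
  w_II·p_II = 0.55 × 0.00440713 = 0.00242392
  w_III·p_III = 0.20 × 0.00142288 = 0.000284575
  w_IV·p_IV = 0.06 × 0.000237397 = 1.42438e-05
Sum: 0.00010781 + 0.00242392 + 0.000284575 + 1.42438e-05 = 0.00283055
So the posterior for Group III is 0.000284575 / 0.00283055 ≈ 0.101.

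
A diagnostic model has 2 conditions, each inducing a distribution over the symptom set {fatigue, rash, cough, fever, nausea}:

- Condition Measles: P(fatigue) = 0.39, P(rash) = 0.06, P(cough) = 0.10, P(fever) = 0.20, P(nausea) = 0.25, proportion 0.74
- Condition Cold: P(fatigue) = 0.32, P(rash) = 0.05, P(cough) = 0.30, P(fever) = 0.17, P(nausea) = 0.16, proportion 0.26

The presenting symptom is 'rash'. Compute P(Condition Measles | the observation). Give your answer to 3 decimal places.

0.774

By Bayes' theorem, P(k | x) = P(Z=k) f_k(x) / Σ_j P(Z=j) f_j(x).
Component likelihoods at x = 'rash':
  p_Measles = P(rash | comp) = 0.06
  p_Cold = P(rash | comp) = 0.05
Multiply by the mixture weights:
  P(Z=Measles)·p_Measles = 0.74 × 0.06 = 0.0444
  P(Z=Cold)·p_Cold = 0.26 × 0.05 = 0.013
Normaliser: 0.0444 + 0.013 = 0.0574
P(Condition Measles | data) ≈ 0.774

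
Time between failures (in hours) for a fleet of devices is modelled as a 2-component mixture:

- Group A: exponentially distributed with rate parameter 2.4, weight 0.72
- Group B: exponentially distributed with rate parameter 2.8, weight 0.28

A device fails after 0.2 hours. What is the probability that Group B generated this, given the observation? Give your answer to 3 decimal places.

The responsibility of component k is π_k f_k(x) divided by Σ_j π_j f_j(x).
Component likelihoods at x = 0.2 hours:
  L_A = 1.48508
  L_B = 1.59939
Multiply by the mixture weights:
  π_A·L_A = 0.72 × 1.48508 = 1.06926
  π_B·L_B = 0.28 × 1.59939 = 0.447828
Evidence: 1.06926 + 0.447828 = 1.51709
P(Group B | x) ≈ 0.295

0.295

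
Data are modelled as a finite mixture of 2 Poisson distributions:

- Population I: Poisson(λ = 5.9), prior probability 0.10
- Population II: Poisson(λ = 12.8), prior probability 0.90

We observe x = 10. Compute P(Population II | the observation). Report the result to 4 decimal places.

Apply Bayes' rule: the posterior for each component is proportional to its prior times its likelihood at x.
Component likelihoods at x = 10:
  L_I = 0.0385851
  L_II = 0.0898188
Unnormalised posteriors:
  π_I·L_I = 0.10 × 0.0385851 = 0.00385851
  π_II·L_II = 0.90 × 0.0898188 = 0.0808369
Marginal: 0.00385851 + 0.0808369 = 0.0846954
Responsibility of Population II: 0.0808369 / 0.0846954 ≈ 0.9544

0.9544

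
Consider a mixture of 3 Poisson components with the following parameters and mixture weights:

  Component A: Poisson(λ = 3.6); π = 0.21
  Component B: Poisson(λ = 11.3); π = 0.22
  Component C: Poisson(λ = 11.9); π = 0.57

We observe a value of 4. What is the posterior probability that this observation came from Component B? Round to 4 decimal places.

The responsibility of component k is w_k f_k(x) divided by Σ_j w_j f_j(x).
Evaluate each component's likelihood at the observed value:
  p_A = e^(−3.6)·3.6^4/4! = 0.191222
  p_B = e^(−11.3)·11.3^4/4! = 0.00840572
  p_C = e^(−11.9)·11.9^4/4! = 0.00567378
Unnormalised posteriors:
  w_A·p_A = 0.21 × 0.191222 = 0.0401567
  w_B·p_B = 0.22 × 0.00840572 = 0.00184926
  w_C·p_C = 0.57 × 0.00567378 = 0.00323405
Evidence: 0.0401567 + 0.00184926 + 0.00323405 = 0.04524
Responsibility of Component B: 0.00184926 / 0.04524 ≈ 0.0409

0.0409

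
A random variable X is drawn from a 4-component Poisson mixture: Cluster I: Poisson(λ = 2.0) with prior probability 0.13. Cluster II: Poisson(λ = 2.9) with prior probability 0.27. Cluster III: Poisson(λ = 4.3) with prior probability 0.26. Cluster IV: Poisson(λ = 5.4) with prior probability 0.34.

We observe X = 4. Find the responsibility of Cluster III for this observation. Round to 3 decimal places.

0.314

The responsibility of component k is w_k f_k(x) divided by Σ_j w_j f_j(x).
Component likelihoods at x = 4:
  f_I = e^(−2.0)·2.0^4/4! = 0.0902235
  f_II = e^(−2.9)·2.9^4/4! = 0.162154
  f_III = e^(−4.3)·4.3^4/4! = 0.193284
  f_IV = e^(−5.4)·5.4^4/4! = 0.16002
Weight by the priors:
  w_I·f_I = 0.13 × 0.0902235 = 0.0117291
  w_II·f_II = 0.27 × 0.162154 = 0.0437815
  w_III·f_III = 0.26 × 0.193284 = 0.0502539
  w_IV·f_IV = 0.34 × 0.16002 = 0.0544067
Denominator: 0.0117291 + 0.0437815 + 0.0502539 + 0.0544067 = 0.160171
P(Cluster III | x) = 0.0502539 / 0.160171 ≈ 0.314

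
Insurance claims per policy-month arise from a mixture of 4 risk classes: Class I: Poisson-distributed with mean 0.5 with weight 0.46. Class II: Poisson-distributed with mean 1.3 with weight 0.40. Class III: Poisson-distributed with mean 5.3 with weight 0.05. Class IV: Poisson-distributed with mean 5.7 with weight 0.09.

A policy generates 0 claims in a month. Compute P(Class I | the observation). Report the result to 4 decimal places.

Apply Bayes' rule: the posterior for each component is proportional to its prior times its likelihood at x.
Evaluate each component's likelihood at the observed value:
  L_I = 0.606531
  L_II = 0.272532
  L_III = 0.00499159
  L_IV = 0.00334597
Multiply by the mixture weights:
  π_I·L_I = 0.46 × 0.606531 = 0.279004
  π_II·L_II = 0.40 × 0.272532 = 0.109013
  π_III·L_III = 0.05 × 0.00499159 = 0.00024958
  π_IV·L_IV = 0.09 × 0.00334597 = 0.000301137
Normaliser: 0.279004 + 0.109013 + 0.00024958 + 0.000301137 = 0.388568
So the posterior for Class I is 0.279004 / 0.388568 ≈ 0.7180.

0.7180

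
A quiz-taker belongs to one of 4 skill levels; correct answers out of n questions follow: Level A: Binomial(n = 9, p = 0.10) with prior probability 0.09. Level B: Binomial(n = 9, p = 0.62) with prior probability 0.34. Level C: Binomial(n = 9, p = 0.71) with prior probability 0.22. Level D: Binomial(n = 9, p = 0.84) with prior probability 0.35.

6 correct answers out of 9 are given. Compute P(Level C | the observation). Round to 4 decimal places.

Posterior ∝ prior × likelihood, so P(k | x) ∝ P(Z=k) f_k(x); normalise over all components.
Component likelihoods at x = 6 correct answers out of 9:
  p_A = C(9,6)·0.10^6·0.90^3 = 84·1e-06·0.729 = 6.1236e-05
  p_B = C(9,6)·0.62^6·0.38^3 = 84·0.0568002·0.054872 = 0.261806
  p_C = C(9,6)·0.71^6·0.29^3 = 84·0.1281·0.024389 = 0.262436
  p_D = C(9,6)·0.84^6·0.16^3 = 84·0.351298·0.004096 = 0.120869
Weight by the priors:
  P(Z=A)·p_A = 0.09 × 6.1236e-05 = 5.51124e-06
  P(Z=B)·p_B = 0.34 × 0.261806 = 0.0890142
  P(Z=C)·p_C = 0.22 × 0.262436 = 0.0577359
  P(Z=D)·p_D = 0.35 × 0.120869 = 0.0423042
Evidence: 5.51124e-06 + 0.0890142 + 0.0577359 + 0.0423042 = 0.18906
Responsibility of Level C: 0.0577359 / 0.18906 ≈ 0.3054

0.3054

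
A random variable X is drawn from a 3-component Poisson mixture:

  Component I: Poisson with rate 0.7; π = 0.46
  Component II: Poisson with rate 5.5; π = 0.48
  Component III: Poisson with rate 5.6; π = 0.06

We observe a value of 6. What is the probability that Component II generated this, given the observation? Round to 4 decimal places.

Apply Bayes' rule: the posterior for each component is proportional to its prior times its likelihood at x.
Evaluate each component's likelihood at the observed value:
  L_I = e^(−0.7)·0.7^6/6! = 8.11427e-05
  L_II = e^(−5.5)·5.5^6/6! = 0.157117
  L_III = e^(−5.6)·5.6^6/6! = 0.158397
Weight by the priors:
  P(Z=I)·L_I = 0.46 × 8.11427e-05 = 3.73257e-05
  P(Z=II)·L_II = 0.48 × 0.157117 = 0.0754163
  P(Z=III)·L_III = 0.06 × 0.158397 = 0.00950381
Denominator: 3.73257e-05 + 0.0754163 + 0.00950381 = 0.0849574
Responsibility of Component II: 0.0754163 / 0.0849574 ≈ 0.8877

0.8877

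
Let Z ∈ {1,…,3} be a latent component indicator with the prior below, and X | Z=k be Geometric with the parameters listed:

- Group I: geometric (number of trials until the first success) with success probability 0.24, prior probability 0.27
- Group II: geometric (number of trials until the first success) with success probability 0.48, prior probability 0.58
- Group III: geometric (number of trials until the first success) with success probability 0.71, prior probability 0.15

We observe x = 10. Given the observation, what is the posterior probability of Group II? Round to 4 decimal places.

The responsibility of component k is w_k f_k(x) divided by Σ_j w_j f_j(x).
Component likelihoods at x = 10:
  p_I = 0.0203018
  p_II = 0.00133435
  p_III = 1.03001e-05
Multiply by the mixture weights:
  w_I·p_I = 0.27 × 0.0203018 = 0.00548147
  w_II·p_II = 0.58 × 0.00133435 = 0.000773926
  w_III·p_III = 0.15 × 1.03001e-05 = 1.54501e-06
Evidence: 0.00548147 + 0.000773926 + 1.54501e-06 = 0.00625694
So the posterior for Group II is 0.000773926 / 0.00625694 ≈ 0.1237.

0.1237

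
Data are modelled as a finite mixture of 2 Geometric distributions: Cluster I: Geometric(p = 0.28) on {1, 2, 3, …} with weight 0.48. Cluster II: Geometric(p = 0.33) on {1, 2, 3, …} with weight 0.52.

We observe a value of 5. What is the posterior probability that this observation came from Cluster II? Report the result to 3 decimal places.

0.489

P(component k | x) = π_k·f_k(x) / marginal(x), where marginal(x) = Σ_j π_j·f_j(x).
Geometric probabilities:
  p_I = 0.28·(1−0.28)^4 = 0.28·0.268739 = 0.0752468
  p_II = 0.33·(1−0.33)^4 = 0.33·0.201511 = 0.0664987
Prior × likelihood for each component:
  π_I·p_I = 0.48 × 0.0752468 = 0.0361185
  π_II·p_II = 0.52 × 0.0664987 = 0.0345793
Denominator: 0.0361185 + 0.0345793 = 0.0706978
So the posterior for Cluster II is 0.0345793 / 0.0706978 ≈ 0.489.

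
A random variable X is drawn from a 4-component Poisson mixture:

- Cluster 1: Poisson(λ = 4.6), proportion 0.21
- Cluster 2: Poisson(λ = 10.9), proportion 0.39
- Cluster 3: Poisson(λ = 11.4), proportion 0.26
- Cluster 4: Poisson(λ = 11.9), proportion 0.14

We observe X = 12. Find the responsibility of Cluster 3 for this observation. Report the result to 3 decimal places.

0.333

By Bayes' theorem, P(k | x) = π_k f_k(x) / Σ_j π_j f_j(x).
Poisson probabilities:
  f_1 = 0.00188366
  f_2 = 0.108385
  f_3 = 0.112607
  f_4 = 0.11432
Weight by the priors:
  π_1·f_1 = 0.21 × 0.00188366 = 0.000395568
  π_2·f_2 = 0.39 × 0.108385 = 0.0422703
  π_3·f_3 = 0.26 × 0.112607 = 0.0292777
  π_4·f_4 = 0.14 × 0.11432 = 0.0160048
Denominator: 0.000395568 + 0.0422703 + 0.0292777 + 0.0160048 = 0.0879484
P(Cluster 3 | the observation) ≈ 0.333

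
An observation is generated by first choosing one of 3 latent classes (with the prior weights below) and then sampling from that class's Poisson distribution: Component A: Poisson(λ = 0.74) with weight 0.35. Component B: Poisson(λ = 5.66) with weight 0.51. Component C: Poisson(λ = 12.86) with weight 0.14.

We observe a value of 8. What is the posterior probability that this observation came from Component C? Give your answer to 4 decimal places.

P(component k | x) = π_k·f_k(x) / marginal(x), where marginal(x) = Σ_j π_j·f_j(x).
Component likelihoods at x = 8:
  f_A = 1.06403e-06
  f_B = 0.0909712
  f_C = 0.048237
Prior × likelihood for each component:
  π_A·f_A = 0.35 × 1.06403e-06 = 3.72412e-07
  π_B·f_B = 0.51 × 0.0909712 = 0.0463953
  π_C·f_C = 0.14 × 0.048237 = 0.00675318
Denominator: 3.72412e-07 + 0.0463953 + 0.00675318 = 0.0531489
P(Component C | 8) = 0.00675318 / 0.0531489 ≈ 0.1271

0.1271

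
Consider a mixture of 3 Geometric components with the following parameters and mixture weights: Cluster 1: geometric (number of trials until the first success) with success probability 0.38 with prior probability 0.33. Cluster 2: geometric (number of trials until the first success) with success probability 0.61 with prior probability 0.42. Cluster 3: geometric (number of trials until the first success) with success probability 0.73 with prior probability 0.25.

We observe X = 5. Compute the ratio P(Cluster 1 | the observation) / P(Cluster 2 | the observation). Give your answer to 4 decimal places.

3.1263

Posterior odds = (w_i f_i(x)) / (w_j f_j(x)); the normalising sum cancels.
Geometric probabilities:
  L_1 = 0.38·(1−0.38)^4 = 0.38·0.147763 = 0.0561501
  L_2 = 0.61·(1−0.61)^4 = 0.61·0.0231344 = 0.014112
  L_3 = 0.73·(1−0.73)^4 = 0.73·0.00531441 = 0.00387952
0.0185295 / 0.00592704 ≈ 3.1263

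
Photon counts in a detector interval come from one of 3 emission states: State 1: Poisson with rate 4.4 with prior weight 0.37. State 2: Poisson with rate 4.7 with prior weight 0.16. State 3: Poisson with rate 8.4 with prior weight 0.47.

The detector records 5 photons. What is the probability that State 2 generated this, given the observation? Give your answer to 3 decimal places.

0.219

The responsibility of component k is w_k f_k(x) divided by Σ_j w_j f_j(x).
Evaluate each component's likelihood at the observed value:
  p_1 = e^(−4.4)·4.4^5/5! = 0.168728
  p_2 = e^(−4.7)·4.7^5/5! = 0.17383
  p_3 = e^(−8.4)·8.4^5/5! = 0.0783685
Prior × likelihood for each component:
  w_1·p_1 = 0.37 × 0.168728 = 0.0624293
  w_2·p_2 = 0.16 × 0.17383 = 0.0278128
  w_3·p_3 = 0.47 × 0.0783685 = 0.0368332
Denominator: 0.0624293 + 0.0278128 + 0.0368332 = 0.127075
P(State 2 | the observation) = 0.0278128 / 0.127075 ≈ 0.219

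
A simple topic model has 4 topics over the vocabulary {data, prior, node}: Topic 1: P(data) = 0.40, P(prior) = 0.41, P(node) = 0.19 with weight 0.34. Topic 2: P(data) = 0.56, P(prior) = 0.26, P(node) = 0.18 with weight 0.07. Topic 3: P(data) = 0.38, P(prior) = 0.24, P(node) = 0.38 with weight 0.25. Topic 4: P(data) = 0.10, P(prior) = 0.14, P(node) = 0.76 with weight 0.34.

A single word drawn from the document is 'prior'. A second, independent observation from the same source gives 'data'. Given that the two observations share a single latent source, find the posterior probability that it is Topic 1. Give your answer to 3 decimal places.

Apply Bayes' rule: the posterior for each component is proportional to its prior times its likelihood at x.
Since both observations come from the same component, the likelihood for component k is f_k(x₁)·f_k(x₂).
  f_1 = [0.41] × [0.4] = 0.164
  f_2 = [0.26] × [0.56] = 0.1456
  f_3 = [0.24] × [0.38] = 0.0912
  f_4 = [0.14] × [0.1] = 0.014
Prior × likelihood for each component:
  π_1·f_1 = 0.34 × 0.164 = 0.05576
  π_2·f_2 = 0.07 × 0.1456 = 0.010192
  π_3·f_3 = 0.25 × 0.0912 = 0.0228
  π_4·f_4 = 0.34 × 0.014 = 0.00476
Denominator: 0.05576 + 0.010192 + 0.0228 + 0.00476 = 0.093512
So the posterior for Topic 1 is 0.05576 / 0.093512 ≈ 0.596.

0.596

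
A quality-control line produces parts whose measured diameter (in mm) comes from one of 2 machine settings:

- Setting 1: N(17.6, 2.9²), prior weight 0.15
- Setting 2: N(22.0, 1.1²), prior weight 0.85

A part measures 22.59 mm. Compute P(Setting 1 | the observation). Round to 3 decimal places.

Posterior ∝ prior × likelihood, so P(k | x) ∝ π_k f_k(x); normalise over all components.
Component likelihoods at x = 22.59 mm:
  L_1 = (1/(2.9·√(2π)))·exp(−(22.59−17.6)²/(2·2.9²)) = 0.137566·exp(-1.48039) = 0.0313032
  L_2 = (1/(1.1·√(2π)))·exp(−(22.59−22.0)²/(2·1.1²)) = 0.362675·exp(-0.14384) = 0.314085
Unnormalised posteriors:
  π_1·L_1 = 0.15 × 0.0313032 = 0.00469548
  π_2·L_2 = 0.85 × 0.314085 = 0.266972
Denominator: 0.00469548 + 0.266972 = 0.271668
P(Setting 1 | the observation) = 0.00469548 / 0.271668 ≈ 0.017

0.017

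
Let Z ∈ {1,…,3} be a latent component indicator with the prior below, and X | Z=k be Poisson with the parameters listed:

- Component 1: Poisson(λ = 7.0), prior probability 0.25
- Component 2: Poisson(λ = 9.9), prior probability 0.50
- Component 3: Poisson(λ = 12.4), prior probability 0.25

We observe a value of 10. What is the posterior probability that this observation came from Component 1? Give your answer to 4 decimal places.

0.1696

P(component k | x) = w_k·f_k(x) / marginal(x), where marginal(x) = Σ_j w_j·f_j(x).
Component likelihoods at x = 10:
  f_1 = 0.0709833
  f_2 = 0.125047
  f_3 = 0.0975444
Weight by the priors:
  w_1·f_1 = 0.25 × 0.0709833 = 0.0177458
  w_2·f_2 = 0.50 × 0.125047 = 0.0625235
  w_3·f_3 = 0.25 × 0.0975444 = 0.0243861
Sum: 0.0177458 + 0.0625235 + 0.0243861 = 0.104655
P(Component 1 | x) = 0.0177458 / 0.104655 ≈ 0.1696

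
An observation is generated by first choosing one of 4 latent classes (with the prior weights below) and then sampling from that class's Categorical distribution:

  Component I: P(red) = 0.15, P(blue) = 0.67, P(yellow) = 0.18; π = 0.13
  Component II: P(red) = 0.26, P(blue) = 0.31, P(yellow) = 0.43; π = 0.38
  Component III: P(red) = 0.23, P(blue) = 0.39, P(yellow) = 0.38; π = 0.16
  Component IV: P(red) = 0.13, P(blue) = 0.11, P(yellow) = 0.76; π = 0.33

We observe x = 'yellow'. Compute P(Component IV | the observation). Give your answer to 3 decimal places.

The responsibility of component k is w_k f_k(x) divided by Σ_j w_j f_j(x).
Categorical probabilities:
  p_I = P(yellow | comp) = 0.18
  p_II = P(yellow | comp) = 0.43
  p_III = P(yellow | comp) = 0.38
  p_IV = P(yellow | comp) = 0.76
Weight by the priors:
  w_I·p_I = 0.13 × 0.18 = 0.0234
  w_II·p_II = 0.38 × 0.43 = 0.1634
  w_III·p_III = 0.16 × 0.38 = 0.0608
  w_IV·p_IV = 0.33 × 0.76 = 0.2508
Sum: 0.0234 + 0.1634 + 0.0608 + 0.2508 = 0.4984
So the posterior for Component IV is 0.2508 / 0.4984 ≈ 0.503.

0.503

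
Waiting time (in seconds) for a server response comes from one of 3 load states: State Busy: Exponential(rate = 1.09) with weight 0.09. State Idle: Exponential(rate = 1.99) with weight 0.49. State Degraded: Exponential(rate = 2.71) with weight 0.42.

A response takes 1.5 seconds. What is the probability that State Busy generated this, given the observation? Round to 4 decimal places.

0.2175

Posterior ∝ prior × likelihood, so P(k | x) ∝ π_k f_k(x); normalise over all components.
Evaluate each component's likelihood at the observed value:
  L_Busy = 1.09·e^(−1.09·1.5) = 1.09·e^(−1.6350) = 0.212498
  L_Idle = 1.99·e^(−1.99·1.5) = 1.99·e^(−2.9850) = 0.100574
  L_Degraded = 2.71·e^(−2.71·1.5) = 2.71·e^(−4.0650) = 0.0465117
Weight by the priors:
  π_Busy·L_Busy = 0.09 × 0.212498 = 0.0191248
  π_Idle·L_Idle = 0.49 × 0.100574 = 0.0492811
  π_Degraded·L_Degraded = 0.42 × 0.0465117 = 0.0195349
Sum: 0.0191248 + 0.0492811 + 0.0195349 = 0.0879408
P(State Busy | the observation) = 0.0191248 / 0.0879408 ≈ 0.2175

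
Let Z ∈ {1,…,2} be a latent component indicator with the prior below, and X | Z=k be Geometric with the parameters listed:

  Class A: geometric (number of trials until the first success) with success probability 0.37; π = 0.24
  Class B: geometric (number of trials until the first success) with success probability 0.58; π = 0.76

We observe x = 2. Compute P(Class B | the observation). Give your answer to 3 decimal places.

The responsibility of component k is P(Z=k) f_k(x) divided by Σ_j P(Z=j) f_j(x).
Evaluate each component's likelihood at the observed value:
  f_A = 0.2331
  f_B = 0.2436
Unnormalised posteriors:
  P(Z=A)·f_A = 0.24 × 0.2331 = 0.055944
  P(Z=B)·f_B = 0.76 × 0.2436 = 0.185136
Sum: 0.055944 + 0.185136 = 0.24108
Responsibility of Class B: 0.185136 / 0.24108 ≈ 0.768

0.768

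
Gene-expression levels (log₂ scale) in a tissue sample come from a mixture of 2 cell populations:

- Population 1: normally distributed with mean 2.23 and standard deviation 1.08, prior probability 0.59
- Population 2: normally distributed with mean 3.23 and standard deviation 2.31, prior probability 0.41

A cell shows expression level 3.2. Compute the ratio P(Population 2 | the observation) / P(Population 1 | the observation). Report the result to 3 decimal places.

Only the two components matter; the odds are (π_i f_i(x)) / (π_j f_j(x)).
Evaluate each component's likelihood at the observed value:
  p_1 = 0.246786
  p_2 = 0.172688
Posterior odds = (π_2·p_2) / (π_1·p_1) = (0.41·0.172688) / (0.59·0.246786) = 0.070802 / 0.145604 ≈ 0.486

0.486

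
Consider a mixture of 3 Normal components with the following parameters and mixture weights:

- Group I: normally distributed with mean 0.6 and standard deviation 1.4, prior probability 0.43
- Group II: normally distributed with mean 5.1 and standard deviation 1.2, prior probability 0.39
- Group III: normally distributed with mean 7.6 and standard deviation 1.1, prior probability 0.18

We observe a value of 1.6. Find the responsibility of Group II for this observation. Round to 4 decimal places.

0.0190

Apply Bayes' rule: the posterior for each component is proportional to its prior times its likelihood at x.
Component likelihoods at x = 1.6:
  p_I = (1/(1.4·√(2π)))·exp(−(1.6−0.6)²/(2·1.4²)) = 0.284959·exp(-0.25510) = 0.220797
  p_II = (1/(1.2·√(2π)))·exp(−(1.6−5.1)²/(2·1.2²)) = 0.332452·exp(-4.25347) = 0.00472573
  p_III = (1/(1.1·√(2π)))·exp(−(1.6−7.6)²/(2·1.1²)) = 0.362675·exp(-14.87603) = 1.25585e-07
Weight by the priors:
  w_I·p_I = 0.43 × 0.220797 = 0.0949426
  w_II·p_II = 0.39 × 0.00472573 = 0.00184304
  w_III·p_III = 0.18 × 1.25585e-07 = 2.26053e-08
Normaliser: 0.0949426 + 0.00184304 + 2.26053e-08 = 0.0967856
P(Group II | data) ≈ 0.0190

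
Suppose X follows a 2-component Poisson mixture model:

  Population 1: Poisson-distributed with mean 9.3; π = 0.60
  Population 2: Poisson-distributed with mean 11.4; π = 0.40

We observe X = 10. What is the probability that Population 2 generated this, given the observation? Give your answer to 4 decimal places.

0.3847

By Bayes' theorem, P(k | x) = w_k f_k(x) / Σ_j w_j f_j(x).
Evaluate each component's likelihood at the observed value:
  f_1 = e^(−9.3)·9.3^10/10! = 0.121935
  f_2 = e^(−11.4)·11.4^10/10! = 0.114374
Weight by the priors:
  w_1·f_1 = 0.60 × 0.121935 = 0.0731609
  w_2·f_2 = 0.40 × 0.114374 = 0.0457497
Denominator: 0.0731609 + 0.0457497 = 0.118911
So the posterior for Population 2 is 0.0457497 / 0.118911 ≈ 0.3847.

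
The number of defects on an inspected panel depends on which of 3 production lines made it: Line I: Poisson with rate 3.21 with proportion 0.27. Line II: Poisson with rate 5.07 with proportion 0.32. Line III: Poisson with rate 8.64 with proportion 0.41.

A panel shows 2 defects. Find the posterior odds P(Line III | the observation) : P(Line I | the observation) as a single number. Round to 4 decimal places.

0.0482

Since P(k|x) ∝ w_k f_k(x), the posterior odds are w_i f_i(x) / (w_j f_j(x)).
Evaluate each component's likelihood at the observed value:
  p_I = e^(−3.21)·3.21^2/2! = 0.207919
  p_II = e^(−5.07)·5.07^2/2! = 0.0807445
  p_III = e^(−8.64)·8.64^2/2! = 0.00660227
0.00270693 / 0.0561382 ≈ 0.0482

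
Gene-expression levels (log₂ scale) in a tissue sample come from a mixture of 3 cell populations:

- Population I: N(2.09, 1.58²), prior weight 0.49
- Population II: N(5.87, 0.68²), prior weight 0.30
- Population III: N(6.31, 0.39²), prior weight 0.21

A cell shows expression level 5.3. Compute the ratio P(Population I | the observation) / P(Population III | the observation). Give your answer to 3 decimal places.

Posterior odds = (w_i f_i(x)) / (w_j f_j(x)); the normalising sum cancels.
Normal densities:
  L_I = 0.0320597
  L_II = 0.412881
  L_III = 0.0357675
Odds = (0.49/0.21) × (0.0320597/0.0357675) = 2.33333 × 0.896337 ≈ 2.091

2.091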